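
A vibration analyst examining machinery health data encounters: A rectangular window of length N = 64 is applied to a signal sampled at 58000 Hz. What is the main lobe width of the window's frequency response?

For a rectangular window of length N,
the main lobe width in frequency is 2*f_s/N.
= 2*58000/64 = 3625/2 Hz
This determines the minimum frequency separation for resolving two sinusoids.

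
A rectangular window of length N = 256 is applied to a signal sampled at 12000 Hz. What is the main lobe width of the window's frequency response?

For a rectangular window of length N,
the main lobe width in frequency is 2*f_s/N.
= 2*12000/256 = 375/4 Hz
This determines the minimum frequency separation for resolving two sinusoids.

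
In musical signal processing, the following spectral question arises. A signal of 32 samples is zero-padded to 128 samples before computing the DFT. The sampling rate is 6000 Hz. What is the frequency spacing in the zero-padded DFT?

Original DFT: N = 32, resolution = f_s/N = 6000/32 = 375/2 Hz
Zero-padded DFT: N = 128, resolution = f_s/N = 6000/128 = 375/8 Hz
Zero-padding interpolates the spectrum (finer frequency grid)
but does NOT improve the true spectral resolution (ability to resolve close frequencies).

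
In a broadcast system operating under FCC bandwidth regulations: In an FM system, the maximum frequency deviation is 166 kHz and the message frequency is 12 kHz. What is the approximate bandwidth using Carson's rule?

Carson's rule: BW = 2*(delta_f + f_m)
= 2*(166 + 12) kHz = 356 kHz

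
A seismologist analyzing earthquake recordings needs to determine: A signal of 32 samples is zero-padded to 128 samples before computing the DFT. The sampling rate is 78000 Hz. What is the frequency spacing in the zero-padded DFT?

Original DFT: N = 32, resolution = f_s/N = 78000/32 = 4875/2 Hz
Zero-padded DFT: N = 128, resolution = f_s/N = 78000/128 = 4875/8 Hz
Zero-padding interpolates the spectrum (finer frequency grid)
but does NOT improve the true spectral resolution (ability to resolve close frequencies).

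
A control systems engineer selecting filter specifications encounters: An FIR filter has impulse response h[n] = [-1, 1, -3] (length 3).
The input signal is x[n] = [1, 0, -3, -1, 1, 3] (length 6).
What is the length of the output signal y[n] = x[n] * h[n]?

For linear convolution, the output length is:
len(y) = len(x) + len(h) - 1 = 6 + 3 - 1 = 8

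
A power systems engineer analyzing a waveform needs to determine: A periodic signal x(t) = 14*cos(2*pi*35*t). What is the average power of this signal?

Average power of A*cos(wt) is A^2/2.
P = 14^2 / 2 = 196/2 = 98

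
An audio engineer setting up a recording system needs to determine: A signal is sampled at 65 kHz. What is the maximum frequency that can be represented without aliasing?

The maximum frequency that can be represented without aliasing
is the Nyquist frequency: f_max = f_s / 2 = 65 kHz / 2 = 65/2 kHz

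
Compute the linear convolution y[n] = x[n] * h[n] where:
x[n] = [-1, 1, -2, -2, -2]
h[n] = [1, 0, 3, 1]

y[n] = sum_k x[k]*h[n-k]. Output length = len(x) + len(h) - 1 = 5 + 4 - 1 = 8.
y[0] = -1*1 = -1
y[1] = 1*1 + -1*0 = 1
y[2] = -2*1 + 1*0 + -1*3 = -5
y[3] = -2*1 + -2*0 + 1*3 + -1*1 = 0
y[4] = -2*1 + -2*0 + -2*3 + 1*1 = -7
y[5] = -2*0 + -2*3 + -2*1 = -8
y[6] = -2*3 + -2*1 = -8
y[7] = -2*1 = -2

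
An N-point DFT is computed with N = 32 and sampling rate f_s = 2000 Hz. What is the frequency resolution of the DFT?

DFT frequency resolution = f_s / N
= 2000 / 32 = 125/2 Hz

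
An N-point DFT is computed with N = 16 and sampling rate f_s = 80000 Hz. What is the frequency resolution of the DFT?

DFT frequency resolution = f_s / N
= 80000 / 16 = 5000 Hz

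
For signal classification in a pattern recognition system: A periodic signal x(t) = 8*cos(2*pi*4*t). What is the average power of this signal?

Average power of A*cos(wt) is A^2/2.
P = 8^2 / 2 = 64/2 = 32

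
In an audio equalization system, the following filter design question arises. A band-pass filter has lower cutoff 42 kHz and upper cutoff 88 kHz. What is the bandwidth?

Bandwidth = f_high - f_low
= 88 kHz - 42 kHz = 46 kHz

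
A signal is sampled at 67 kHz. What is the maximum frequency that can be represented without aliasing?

The maximum frequency that can be represented without aliasing
is the Nyquist frequency: f_max = f_s / 2 = 67 kHz / 2 = 67/2 kHz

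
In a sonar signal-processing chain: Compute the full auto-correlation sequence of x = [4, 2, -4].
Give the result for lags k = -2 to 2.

r_xx[k] = sum_m x[m]*x[m+k], indexed from 0, for k = -2 to 2:
  r_xx[-2] = x[2]*x[0] = -16
  r_xx[-1] = x[1]*x[0] + x[2]*x[1] = 0
  r_xx[0] = x[0]*x[0] + x[1]*x[1] + x[2]*x[2] = 36
  r_xx[1] = x[0]*x[1] + x[1]*x[2] = 0
  r_xx[2] = x[0]*x[2] = -16
r_xx = [-16, 0, 36, 0, -16]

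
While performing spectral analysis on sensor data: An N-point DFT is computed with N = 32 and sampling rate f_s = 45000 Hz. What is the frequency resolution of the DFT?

DFT frequency resolution = f_s / N
= 45000 / 32 = 5625/4 Hz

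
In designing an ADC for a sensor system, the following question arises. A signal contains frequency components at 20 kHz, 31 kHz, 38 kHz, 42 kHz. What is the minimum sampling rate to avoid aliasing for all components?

The highest frequency component is f_max = 42 kHz.
Nyquist rate = 2 * f_max = 2 * 42 kHz = 84 kHz.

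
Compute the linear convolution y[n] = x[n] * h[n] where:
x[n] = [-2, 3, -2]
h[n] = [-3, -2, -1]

y[n] = sum_k x[k]*h[n-k]. Output length = len(x) + len(h) - 1 = 3 + 3 - 1 = 5.
y[0] = -2*-3 = 6
y[1] = 3*-3 + -2*-2 = -5
y[2] = -2*-3 + 3*-2 + -2*-1 = 2
y[3] = -2*-2 + 3*-1 = 1
y[4] = -2*-1 = 2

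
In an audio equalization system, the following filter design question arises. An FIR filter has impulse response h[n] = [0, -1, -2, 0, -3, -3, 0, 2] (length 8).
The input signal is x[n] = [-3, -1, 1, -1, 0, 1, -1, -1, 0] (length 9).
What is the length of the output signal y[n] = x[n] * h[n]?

For linear convolution, the output length is:
len(y) = len(x) + len(h) - 1 = 9 + 8 - 1 = 16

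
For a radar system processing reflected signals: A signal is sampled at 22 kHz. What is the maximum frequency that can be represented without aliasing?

The maximum frequency that can be represented without aliasing
is the Nyquist frequency: f_max = f_s / 2 = 22 kHz / 2 = 11 kHz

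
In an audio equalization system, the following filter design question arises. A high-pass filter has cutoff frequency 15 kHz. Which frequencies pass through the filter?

A high-pass filter passes all frequencies above the cutoff frequency 15 kHz and attenuates lower frequencies.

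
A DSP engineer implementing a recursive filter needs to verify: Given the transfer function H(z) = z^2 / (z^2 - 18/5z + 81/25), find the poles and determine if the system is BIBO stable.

Poles are roots of the denominator: z^2 - 18/5z + 81/25 = 0.
Quadratic formula: z = [-(-18/5) +/- sqrt((-18/5)^2 - 4*(81/25))] / 2
Discriminant = 324/25 - 324/25 = 0; sqrt = 0.
z = (18/5 +/- 0) / 2 = 9/5 (repeated root).
|p1| = 9/5, |p2| = 9/5.
For BIBO stability, all poles must lie inside the unit circle (|p| < 1).
System is UNSTABLE since at least one |p| >= 1.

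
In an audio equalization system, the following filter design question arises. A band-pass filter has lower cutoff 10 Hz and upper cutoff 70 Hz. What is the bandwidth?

Bandwidth = f_high - f_low
= 70 Hz - 10 Hz = 60 Hz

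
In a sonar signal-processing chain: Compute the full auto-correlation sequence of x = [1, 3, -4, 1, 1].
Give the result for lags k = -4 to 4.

r_xx[k] = sum_m x[m]*x[m+k], indexed from 0, for k = -4 to 4:
  r_xx[-4] = x[4]*x[0] = 1
  r_xx[-3] = x[3]*x[0] + x[4]*x[1] = 4
  r_xx[-2] = x[2]*x[0] + x[3]*x[1] + x[4]*x[2] = -5
  r_xx[-1] = x[1]*x[0] + x[2]*x[1] + x[3]*x[2] + x[4]*x[3] = -12
  r_xx[0] = x[0]*x[0] + x[1]*x[1] + x[2]*x[2] + x[3]*x[3] + x[4]*x[4] = 28
  r_xx[1] = x[0]*x[1] + x[1]*x[2] + x[2]*x[3] + x[3]*x[4] = -12
  r_xx[2] = x[0]*x[2] + x[1]*x[3] + x[2]*x[4] = -5
  r_xx[3] = x[0]*x[3] + x[1]*x[4] = 4
  r_xx[4] = x[0]*x[4] = 1
r_xx = [1, 4, -5, -12, 28, -12, -5, 4, 1]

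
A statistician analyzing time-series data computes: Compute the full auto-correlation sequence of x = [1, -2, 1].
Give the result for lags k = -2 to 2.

r_xx[k] = sum_m x[m]*x[m+k], indexed from 0, for k = -2 to 2:
  r_xx[-2] = x[2]*x[0] = 1
  r_xx[-1] = x[1]*x[0] + x[2]*x[1] = -4
  r_xx[0] = x[0]*x[0] + x[1]*x[1] + x[2]*x[2] = 6
  r_xx[1] = x[0]*x[1] + x[1]*x[2] = -4
  r_xx[2] = x[0]*x[2] = 1
r_xx = [1, -4, 6, -4, 1]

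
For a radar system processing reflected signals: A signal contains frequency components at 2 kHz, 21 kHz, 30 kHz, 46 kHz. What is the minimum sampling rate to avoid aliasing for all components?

The highest frequency component is f_max = 46 kHz.
Nyquist rate = 2 * f_max = 2 * 46 kHz = 92 kHz.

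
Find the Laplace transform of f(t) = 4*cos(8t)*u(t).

Standard pair: cos(wt)*u(t) <-> s/(s^2+w^2)
With w = 8: L{4*cos(8t)*u(t)} = 4s/(s^2+64)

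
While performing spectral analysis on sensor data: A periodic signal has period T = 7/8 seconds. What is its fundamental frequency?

The fundamental frequency is the reciprocal of the period.
f = 1/T = 1/(7/8) = 8/7 Hz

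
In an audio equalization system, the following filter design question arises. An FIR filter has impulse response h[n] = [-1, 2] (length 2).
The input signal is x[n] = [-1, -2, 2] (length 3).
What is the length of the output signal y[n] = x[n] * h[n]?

For linear convolution, the output length is:
len(y) = len(x) + len(h) - 1 = 3 + 2 - 1 = 4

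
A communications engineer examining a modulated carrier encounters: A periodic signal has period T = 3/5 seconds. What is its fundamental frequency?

The fundamental frequency is the reciprocal of the period.
f = 1/T = 1/(3/5) = 5/3 Hz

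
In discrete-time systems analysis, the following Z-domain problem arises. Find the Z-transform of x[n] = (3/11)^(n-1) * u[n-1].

Time-shifting property: if X(z) = Z{x[n]}, then Z{x[n-d]} = z^(-d) * X(z)
X(z) = z/(z - 3/11) for x[n] = (3/11)^n * u[n]
Z{x[n-1]} = z^(-1) * z/(z - 3/11) = 1/(z - 3/11)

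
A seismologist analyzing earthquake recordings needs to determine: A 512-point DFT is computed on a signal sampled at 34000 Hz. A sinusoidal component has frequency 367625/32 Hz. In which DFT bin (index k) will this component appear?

DFT frequency resolution = f_s/N = 34000/512 = 2125/32 Hz
Bin index k = f_signal / resolution = 367625/32 / 2125/32 = 173
The signal frequency 367625/32 Hz falls in DFT bin k = 173.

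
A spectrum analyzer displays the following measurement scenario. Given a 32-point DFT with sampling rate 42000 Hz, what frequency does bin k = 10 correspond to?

The frequency of DFT bin k is: f_k = k * f_s / N
f_10 = 10 * 42000 / 32 = 13125 Hz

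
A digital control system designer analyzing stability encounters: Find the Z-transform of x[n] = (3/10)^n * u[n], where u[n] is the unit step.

The Z-transform of a^n * u[n] is z/(z-a) for |z| > |a|.
Here a = 3/10, so X(z) = z/(z - (3/10)) = 10z/(10z - 3)
ROC: |z| > 3/10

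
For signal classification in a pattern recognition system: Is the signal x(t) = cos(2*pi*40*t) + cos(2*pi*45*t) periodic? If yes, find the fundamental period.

f1 = 40 Hz, f2 = 45 Hz
Period T1 = 1/40, T2 = 1/45
Ratio T1/T2 = 45/40, which is rational.
The signal is periodic with fundamental period T = 1/GCD(40,45) = 1/5 s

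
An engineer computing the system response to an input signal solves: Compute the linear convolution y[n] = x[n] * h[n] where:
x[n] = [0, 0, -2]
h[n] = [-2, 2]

y[n] = sum_k x[k]*h[n-k]. Output length = len(x) + len(h) - 1 = 3 + 2 - 1 = 4.
y[0] = 0*-2 = 0
y[1] = 0*-2 + 0*2 = 0
y[2] = -2*-2 + 0*2 = 4
y[3] = -2*2 = -4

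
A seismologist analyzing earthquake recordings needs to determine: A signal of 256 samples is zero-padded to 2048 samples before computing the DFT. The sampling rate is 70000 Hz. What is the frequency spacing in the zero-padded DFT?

Original DFT: N = 256, resolution = f_s/N = 70000/256 = 4375/16 Hz
Zero-padded DFT: N = 2048, resolution = f_s/N = 70000/2048 = 4375/128 Hz
Zero-padding interpolates the spectrum (finer frequency grid)
but does NOT improve the true spectral resolution (ability to resolve close frequencies).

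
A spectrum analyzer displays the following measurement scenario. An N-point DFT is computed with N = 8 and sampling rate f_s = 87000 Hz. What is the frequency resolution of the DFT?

DFT frequency resolution = f_s / N
= 87000 / 8 = 10875 Hz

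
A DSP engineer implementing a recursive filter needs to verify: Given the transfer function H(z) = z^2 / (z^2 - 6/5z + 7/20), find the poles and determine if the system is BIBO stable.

Poles are roots of the denominator: z^2 - 6/5z + 7/20 = 0.
Quadratic formula: z = [-(-6/5) +/- sqrt((-6/5)^2 - 4*(7/20))] / 2
Discriminant = 36/25 - 7/5 = 1/25; sqrt = 1/5.
z = (6/5 +/- 1/5) / 2 => z = 7/10 or z = 1/2.
|p1| = 1/2, |p2| = 7/10.
For BIBO stability, all poles must lie inside the unit circle (|p| < 1).
System is STABLE since both |p| < 1.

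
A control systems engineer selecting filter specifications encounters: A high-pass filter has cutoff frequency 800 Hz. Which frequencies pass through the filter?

A high-pass filter passes all frequencies above the cutoff frequency 800 Hz and attenuates lower frequencies.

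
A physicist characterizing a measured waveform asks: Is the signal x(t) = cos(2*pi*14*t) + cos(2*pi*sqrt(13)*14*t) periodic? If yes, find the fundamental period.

f1 = 14 Hz, f2 = 14*sqrt(13) Hz
Ratio f2/f1 = sqrt(13), which is irrational.
Since the frequency ratio is irrational, no common period exists.
The signal is not periodic.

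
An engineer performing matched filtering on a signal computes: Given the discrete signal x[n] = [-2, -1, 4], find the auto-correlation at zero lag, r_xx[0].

The auto-correlation at zero lag r_xx[0] equals the signal energy.
r_xx[0] = sum of x[n]^2 = (-2)^2 + (-1)^2 + 4^2
= 4 + 1 + 16 = 21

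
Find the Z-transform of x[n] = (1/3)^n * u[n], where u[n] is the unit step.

The Z-transform of a^n * u[n] is z/(z-a) for |z| > |a|.
Here a = 1/3, so X(z) = z/(z - (1/3)) = 3z/(3z - 1)
ROC: |z| > 1/3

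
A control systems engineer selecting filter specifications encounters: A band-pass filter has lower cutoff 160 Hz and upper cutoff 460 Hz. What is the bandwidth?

Bandwidth = f_high - f_low
= 460 Hz - 160 Hz = 300 Hz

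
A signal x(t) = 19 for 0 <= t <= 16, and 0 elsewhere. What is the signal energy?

Energy = integral of |x(t)|^2 dt over the signal duration
= 19^2 * 16 = 361 * 16 = 5776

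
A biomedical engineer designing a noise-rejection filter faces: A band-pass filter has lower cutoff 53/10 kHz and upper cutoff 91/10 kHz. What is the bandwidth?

Bandwidth = f_high - f_low
= 91/10 kHz - 53/10 kHz = 19/5 kHz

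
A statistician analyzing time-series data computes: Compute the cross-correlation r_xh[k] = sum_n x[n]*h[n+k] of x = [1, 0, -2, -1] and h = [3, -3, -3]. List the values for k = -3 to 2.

Both sequences indexed from 0 and zero outside their support.
Lags with overlap: k = -3 to 2.
  r_xh[-3] = x[3]*h[0] = -3
  r_xh[-2] = x[2]*h[0] + x[3]*h[1] = -3
  r_xh[-1] = x[1]*h[0] + x[2]*h[1] + x[3]*h[2] = 9
  r_xh[0] = x[0]*h[0] + x[1]*h[1] + x[2]*h[2] = 9
  r_xh[1] = x[0]*h[1] + x[1]*h[2] = -3
  r_xh[2] = x[0]*h[2] = -3
r_xh = [-3, -3, 9, 9, -3, -3] (for k = -3, ..., 2)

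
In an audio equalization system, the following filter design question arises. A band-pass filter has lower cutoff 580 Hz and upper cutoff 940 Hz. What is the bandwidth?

Bandwidth = f_high - f_low
= 940 Hz - 580 Hz = 360 Hz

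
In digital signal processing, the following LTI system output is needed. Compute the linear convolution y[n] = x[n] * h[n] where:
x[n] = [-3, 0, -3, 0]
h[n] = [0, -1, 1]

y[n] = sum_k x[k]*h[n-k]. Output length = len(x) + len(h) - 1 = 4 + 3 - 1 = 6.
y[0] = -3*0 = 0
y[1] = 0*0 + -3*-1 = 3
y[2] = -3*0 + 0*-1 + -3*1 = -3
y[3] = 0*0 + -3*-1 + 0*1 = 3
y[4] = 0*-1 + -3*1 = -3
y[5] = 0*1 = 0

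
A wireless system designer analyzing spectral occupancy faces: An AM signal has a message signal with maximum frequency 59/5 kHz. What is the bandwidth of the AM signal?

In AM (double-sideband), the bandwidth is twice the message frequency.
BW = 2 * f_m = 2 * 59/5 kHz = 118/5 kHz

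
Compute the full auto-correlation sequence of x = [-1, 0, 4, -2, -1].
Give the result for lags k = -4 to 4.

r_xx[k] = sum_m x[m]*x[m+k], indexed from 0, for k = -4 to 4:
  r_xx[-4] = x[4]*x[0] = 1
  r_xx[-3] = x[3]*x[0] + x[4]*x[1] = 2
  r_xx[-2] = x[2]*x[0] + x[3]*x[1] + x[4]*x[2] = -8
  r_xx[-1] = x[1]*x[0] + x[2]*x[1] + x[3]*x[2] + x[4]*x[3] = -6
  r_xx[0] = x[0]*x[0] + x[1]*x[1] + x[2]*x[2] + x[3]*x[3] + x[4]*x[4] = 22
  r_xx[1] = x[0]*x[1] + x[1]*x[2] + x[2]*x[3] + x[3]*x[4] = -6
  r_xx[2] = x[0]*x[2] + x[1]*x[3] + x[2]*x[4] = -8
  r_xx[3] = x[0]*x[3] + x[1]*x[4] = 2
  r_xx[4] = x[0]*x[4] = 1
r_xx = [1, 2, -8, -6, 22, -6, -8, 2, 1]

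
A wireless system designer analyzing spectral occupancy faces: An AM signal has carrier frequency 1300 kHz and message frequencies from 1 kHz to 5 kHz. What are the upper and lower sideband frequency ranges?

Upper sideband (USB) = fc + [fm_low, fm_high] = 1300 + [1, 5] = [1301, 1305] kHz
Lower sideband (LSB) = fc - [fm_high, fm_low] = 1300 - [5, 1] = [1295, 1299] kHz
Total occupied spectrum: 1295 kHz to 1305 kHz (plus carrier at 1300 kHz)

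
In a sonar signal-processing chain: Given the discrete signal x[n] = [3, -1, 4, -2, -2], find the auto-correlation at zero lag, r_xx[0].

The auto-correlation at zero lag r_xx[0] equals the signal energy.
r_xx[0] = sum of x[n]^2 = 3^2 + (-1)^2 + 4^2 + (-2)^2 + (-2)^2
= 9 + 1 + 16 + 4 + 4 = 34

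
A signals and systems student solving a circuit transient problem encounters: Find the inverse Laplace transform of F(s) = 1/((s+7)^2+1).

Standard pair: w/((s+a)^2+w^2) <-> e^(-at)*sin(wt)*u(t)
With a=7, w=1: f(t) = e^(-7t)*sin(t)*u(t)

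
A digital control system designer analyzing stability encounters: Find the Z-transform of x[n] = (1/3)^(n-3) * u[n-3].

Time-shifting property: if X(z) = Z{x[n]}, then Z{x[n-d]} = z^(-d) * X(z)
X(z) = z/(z - 1/3) for x[n] = (1/3)^n * u[n]
Z{x[n-3]} = z^(-3) * z/(z - 1/3) = z^(-2)/(z - 1/3)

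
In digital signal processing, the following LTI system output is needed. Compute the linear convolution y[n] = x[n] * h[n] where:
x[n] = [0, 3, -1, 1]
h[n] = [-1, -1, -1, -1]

y[n] = sum_k x[k]*h[n-k]. Output length = len(x) + len(h) - 1 = 4 + 4 - 1 = 7.
y[0] = 0*-1 = 0
y[1] = 3*-1 + 0*-1 = -3
y[2] = -1*-1 + 3*-1 + 0*-1 = -2
y[3] = 1*-1 + -1*-1 + 3*-1 + 0*-1 = -3
y[4] = 1*-1 + -1*-1 + 3*-1 = -3
y[5] = 1*-1 + -1*-1 = 0
y[6] = 1*-1 = -1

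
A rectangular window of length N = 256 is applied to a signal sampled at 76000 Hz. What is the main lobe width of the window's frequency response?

For a rectangular window of length N,
the main lobe width in frequency is 2*f_s/N.
= 2*76000/256 = 2375/4 Hz
This determines the minimum frequency separation for resolving two sinusoids.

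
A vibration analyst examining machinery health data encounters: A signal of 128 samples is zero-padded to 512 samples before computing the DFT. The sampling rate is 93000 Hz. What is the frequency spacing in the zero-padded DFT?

Original DFT: N = 128, resolution = f_s/N = 93000/128 = 11625/16 Hz
Zero-padded DFT: N = 512, resolution = f_s/N = 93000/512 = 11625/64 Hz
Zero-padding interpolates the spectrum (finer frequency grid)
but does NOT improve the true spectral resolution (ability to resolve close frequencies).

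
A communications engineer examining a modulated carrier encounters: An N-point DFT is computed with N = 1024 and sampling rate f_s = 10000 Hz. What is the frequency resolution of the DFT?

DFT frequency resolution = f_s / N
= 10000 / 1024 = 625/64 Hz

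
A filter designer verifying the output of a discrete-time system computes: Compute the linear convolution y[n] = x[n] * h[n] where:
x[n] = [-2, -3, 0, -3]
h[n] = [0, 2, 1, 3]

y[n] = sum_k x[k]*h[n-k]. Output length = len(x) + len(h) - 1 = 4 + 4 - 1 = 7.
y[0] = -2*0 = 0
y[1] = -3*0 + -2*2 = -4
y[2] = 0*0 + -3*2 + -2*1 = -8
y[3] = -3*0 + 0*2 + -3*1 + -2*3 = -9
y[4] = -3*2 + 0*1 + -3*3 = -15
y[5] = -3*1 + 0*3 = -3
y[6] = -3*3 = -9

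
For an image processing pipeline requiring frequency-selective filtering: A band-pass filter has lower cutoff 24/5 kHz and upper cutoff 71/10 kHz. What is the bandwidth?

Bandwidth = f_high - f_low
= 71/10 kHz - 24/5 kHz = 23/10 kHz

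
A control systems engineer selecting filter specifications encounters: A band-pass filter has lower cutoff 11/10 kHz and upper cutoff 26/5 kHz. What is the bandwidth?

Bandwidth = f_high - f_low
= 26/5 kHz - 11/10 kHz = 41/10 kHz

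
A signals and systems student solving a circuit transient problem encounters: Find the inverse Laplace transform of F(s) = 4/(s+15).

Standard pair: k/(s+a) <-> k*e^(-at)*u(t)
With k=4, a=15: f(t) = 4*e^(-15t)*u(t)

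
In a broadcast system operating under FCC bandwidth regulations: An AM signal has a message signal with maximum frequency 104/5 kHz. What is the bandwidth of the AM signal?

In AM (double-sideband), the bandwidth is twice the message frequency.
BW = 2 * f_m = 2 * 104/5 kHz = 208/5 kHz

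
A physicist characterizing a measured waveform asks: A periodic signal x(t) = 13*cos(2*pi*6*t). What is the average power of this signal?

Average power of A*cos(wt) is A^2/2.
P = 13^2 / 2 = 169/2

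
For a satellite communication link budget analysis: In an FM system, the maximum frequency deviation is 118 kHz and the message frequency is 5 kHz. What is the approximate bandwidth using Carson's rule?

Carson's rule: BW = 2*(delta_f + f_m)
= 2*(118 + 5) kHz = 246 kHz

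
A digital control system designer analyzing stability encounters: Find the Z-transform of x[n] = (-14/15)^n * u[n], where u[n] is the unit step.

The Z-transform of a^n * u[n] is z/(z-a) for |z| > |a|.
Here a = -14/15, so X(z) = z/(z - (-14/15)) = 15z/(15z + 14)
ROC: |z| > 14/15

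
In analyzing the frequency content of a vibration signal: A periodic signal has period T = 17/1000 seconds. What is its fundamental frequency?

The fundamental frequency is the reciprocal of the period.
f = 1/T = 1/(17/1000) = 1000/17 Hz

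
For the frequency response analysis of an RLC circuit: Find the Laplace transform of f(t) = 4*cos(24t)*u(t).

Standard pair: cos(wt)*u(t) <-> s/(s^2+w^2)
With w = 24: L{4*cos(24t)*u(t)} = 4s/(s^2+576)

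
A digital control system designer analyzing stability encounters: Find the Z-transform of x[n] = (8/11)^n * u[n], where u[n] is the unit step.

The Z-transform of a^n * u[n] is z/(z-a) for |z| > |a|.
Here a = 8/11, so X(z) = z/(z - (8/11)) = 11z/(11z - 8)
ROC: |z| > 8/11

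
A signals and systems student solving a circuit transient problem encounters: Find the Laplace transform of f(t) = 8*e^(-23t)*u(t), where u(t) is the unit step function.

Standard Laplace transform pair:
e^(-at)*u(t) <-> 1/(s+a)
With a = 23: L{8*e^(-23t)*u(t)} = 8/(s+23), ROC: Re(s) > -23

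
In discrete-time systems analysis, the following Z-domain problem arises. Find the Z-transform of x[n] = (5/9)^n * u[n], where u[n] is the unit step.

The Z-transform of a^n * u[n] is z/(z-a) for |z| > |a|.
Here a = 5/9, so X(z) = z/(z - (5/9)) = 9z/(9z - 5)
ROC: |z| > 5/9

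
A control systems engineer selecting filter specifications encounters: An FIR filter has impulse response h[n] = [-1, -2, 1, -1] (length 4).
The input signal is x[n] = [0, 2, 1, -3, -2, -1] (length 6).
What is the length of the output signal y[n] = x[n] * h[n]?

For linear convolution, the output length is:
len(y) = len(x) + len(h) - 1 = 6 + 4 - 1 = 9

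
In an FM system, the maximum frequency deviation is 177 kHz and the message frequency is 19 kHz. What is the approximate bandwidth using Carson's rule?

Carson's rule: BW = 2*(delta_f + f_m)
= 2*(177 + 19) kHz = 392 kHz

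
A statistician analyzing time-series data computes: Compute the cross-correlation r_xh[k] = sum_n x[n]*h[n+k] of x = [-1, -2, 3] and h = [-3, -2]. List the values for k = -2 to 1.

Both sequences indexed from 0 and zero outside their support.
Lags with overlap: k = -2 to 1.
  r_xh[-2] = x[2]*h[0] = -9
  r_xh[-1] = x[1]*h[0] + x[2]*h[1] = 0
  r_xh[0] = x[0]*h[0] + x[1]*h[1] = 7
  r_xh[1] = x[0]*h[1] = 2
r_xh = [-9, 0, 7, 2] (for k = -2, ..., 1)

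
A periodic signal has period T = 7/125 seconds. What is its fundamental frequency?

The fundamental frequency is the reciprocal of the period.
f = 1/T = 1/(7/125) = 125/7 Hz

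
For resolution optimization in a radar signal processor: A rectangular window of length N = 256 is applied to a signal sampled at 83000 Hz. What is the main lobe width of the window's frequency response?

For a rectangular window of length N,
the main lobe width in frequency is 2*f_s/N.
= 2*83000/256 = 10375/16 Hz
This determines the minimum frequency separation for resolving two sinusoids.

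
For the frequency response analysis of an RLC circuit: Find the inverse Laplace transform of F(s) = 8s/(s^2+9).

Standard pair: s/(s^2+w^2) <-> cos(wt)*u(t)
With k=8, w=3: f(t) = 8*cos(3t)*u(t)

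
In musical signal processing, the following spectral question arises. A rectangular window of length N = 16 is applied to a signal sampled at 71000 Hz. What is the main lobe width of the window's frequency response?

For a rectangular window of length N,
the main lobe width in frequency is 2*f_s/N.
= 2*71000/16 = 8875 Hz
This determines the minimum frequency separation for resolving two sinusoids.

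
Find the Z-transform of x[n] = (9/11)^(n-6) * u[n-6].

Time-shifting property: if X(z) = Z{x[n]}, then Z{x[n-d]} = z^(-d) * X(z)
X(z) = z/(z - 9/11) for x[n] = (9/11)^n * u[n]
Z{x[n-6]} = z^(-6) * z/(z - 9/11) = z^(-5)/(z - 9/11)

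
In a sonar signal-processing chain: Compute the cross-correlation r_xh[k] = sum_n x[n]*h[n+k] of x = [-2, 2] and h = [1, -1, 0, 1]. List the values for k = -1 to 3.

Both sequences indexed from 0 and zero outside their support.
Lags with overlap: k = -1 to 3.
  r_xh[-1] = x[1]*h[0] = 2
  r_xh[0] = x[0]*h[0] + x[1]*h[1] = -4
  r_xh[1] = x[0]*h[1] + x[1]*h[2] = 2
  r_xh[2] = x[0]*h[2] + x[1]*h[3] = 2
  r_xh[3] = x[0]*h[3] = -2
r_xh = [2, -4, 2, 2, -2] (for k = -1, ..., 3)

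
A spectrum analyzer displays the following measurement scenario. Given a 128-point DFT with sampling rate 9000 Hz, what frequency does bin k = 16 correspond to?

The frequency of DFT bin k is: f_k = k * f_s / N
f_16 = 16 * 9000 / 128 = 1125 Hz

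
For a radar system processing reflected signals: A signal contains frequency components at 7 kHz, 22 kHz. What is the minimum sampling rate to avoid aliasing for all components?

The highest frequency component is f_max = 22 kHz.
Nyquist rate = 2 * f_max = 2 * 22 kHz = 44 kHz.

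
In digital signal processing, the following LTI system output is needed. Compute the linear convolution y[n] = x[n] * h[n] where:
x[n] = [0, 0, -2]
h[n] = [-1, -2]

y[n] = sum_k x[k]*h[n-k]. Output length = len(x) + len(h) - 1 = 3 + 2 - 1 = 4.
y[0] = 0*-1 = 0
y[1] = 0*-1 + 0*-2 = 0
y[2] = -2*-1 + 0*-2 = 2
y[3] = -2*-2 = 4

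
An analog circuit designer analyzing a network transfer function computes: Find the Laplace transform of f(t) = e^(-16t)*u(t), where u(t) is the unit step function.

Standard Laplace transform pair:
e^(-at)*u(t) <-> 1/(s+a)
With a = 16: L{e^(-16t)*u(t)} = 1/(s+16), ROC: Re(s) > -16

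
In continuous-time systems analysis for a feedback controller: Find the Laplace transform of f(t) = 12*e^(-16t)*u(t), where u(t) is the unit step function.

Standard Laplace transform pair:
e^(-at)*u(t) <-> 1/(s+a)
With a = 16: L{12*e^(-16t)*u(t)} = 12/(s+16), ROC: Re(s) > -16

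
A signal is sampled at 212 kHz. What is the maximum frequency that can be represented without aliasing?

The maximum frequency that can be represented without aliasing
is the Nyquist frequency: f_max = f_s / 2 = 212 kHz / 2 = 106 kHz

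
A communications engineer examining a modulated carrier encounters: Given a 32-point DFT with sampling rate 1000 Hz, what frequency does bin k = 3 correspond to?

The frequency of DFT bin k is: f_k = k * f_s / N
f_3 = 3 * 1000 / 32 = 375/4 Hz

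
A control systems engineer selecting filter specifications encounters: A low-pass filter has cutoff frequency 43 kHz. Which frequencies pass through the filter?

A low-pass filter passes all frequencies below the cutoff frequency 43 kHz and attenuates higher frequencies.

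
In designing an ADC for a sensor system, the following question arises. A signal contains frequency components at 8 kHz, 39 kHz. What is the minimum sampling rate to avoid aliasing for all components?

The highest frequency component is f_max = 39 kHz.
Nyquist rate = 2 * f_max = 2 * 39 kHz = 78 kHz.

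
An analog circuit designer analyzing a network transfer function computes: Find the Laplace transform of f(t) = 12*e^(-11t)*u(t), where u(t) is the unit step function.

Standard Laplace transform pair:
e^(-at)*u(t) <-> 1/(s+a)
With a = 11: L{12*e^(-11t)*u(t)} = 12/(s+11), ROC: Re(s) > -11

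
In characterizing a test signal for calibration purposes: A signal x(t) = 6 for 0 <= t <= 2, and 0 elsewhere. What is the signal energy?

Energy = integral of |x(t)|^2 dt over the signal duration
= 6^2 * 2 = 36 * 2 = 72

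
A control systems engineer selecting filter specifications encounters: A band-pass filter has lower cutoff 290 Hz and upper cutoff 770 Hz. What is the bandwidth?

Bandwidth = f_high - f_low
= 770 Hz - 290 Hz = 480 Hz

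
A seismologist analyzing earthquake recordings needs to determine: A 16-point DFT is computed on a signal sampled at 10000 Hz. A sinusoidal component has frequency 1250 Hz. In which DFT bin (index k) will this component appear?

DFT frequency resolution = f_s/N = 10000/16 = 625 Hz
Bin index k = f_signal / resolution = 1250 / 625 = 2
The signal frequency 1250 Hz falls in DFT bin k = 2.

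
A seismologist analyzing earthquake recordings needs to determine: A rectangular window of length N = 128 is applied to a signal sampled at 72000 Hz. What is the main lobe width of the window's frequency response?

For a rectangular window of length N,
the main lobe width in frequency is 2*f_s/N.
= 2*72000/128 = 1125 Hz
This determines the minimum frequency separation for resolving two sinusoids.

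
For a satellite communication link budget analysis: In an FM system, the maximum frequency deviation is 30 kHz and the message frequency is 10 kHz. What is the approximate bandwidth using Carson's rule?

Carson's rule: BW = 2*(delta_f + f_m)
= 2*(30 + 10) kHz = 80 kHz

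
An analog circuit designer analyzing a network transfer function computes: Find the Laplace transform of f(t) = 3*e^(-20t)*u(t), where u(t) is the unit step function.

Standard Laplace transform pair:
e^(-at)*u(t) <-> 1/(s+a)
With a = 20: L{3*e^(-20t)*u(t)} = 3/(s+20), ROC: Re(s) > -20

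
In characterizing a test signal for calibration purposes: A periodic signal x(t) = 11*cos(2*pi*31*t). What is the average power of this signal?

Average power of A*cos(wt) is A^2/2.
P = 11^2 / 2 = 121/2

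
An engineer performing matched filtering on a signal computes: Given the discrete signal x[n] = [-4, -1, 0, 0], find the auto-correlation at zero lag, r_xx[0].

The auto-correlation at zero lag r_xx[0] equals the signal energy.
r_xx[0] = sum of x[n]^2 = (-4)^2 + (-1)^2 + 0^2 + 0^2
= 16 + 1 + 0 + 0 = 17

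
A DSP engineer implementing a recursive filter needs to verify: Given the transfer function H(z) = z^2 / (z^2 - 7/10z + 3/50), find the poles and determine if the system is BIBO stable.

Poles are roots of the denominator: z^2 - 7/10z + 3/50 = 0.
Quadratic formula: z = [-(-7/10) +/- sqrt((-7/10)^2 - 4*(3/50))] / 2
Discriminant = 49/100 - 6/25 = 1/4; sqrt = 1/2.
z = (7/10 +/- 1/2) / 2 => z = 3/5 or z = 1/10.
|p1| = 3/5, |p2| = 1/10.
For BIBO stability, all poles must lie inside the unit circle (|p| < 1).
System is STABLE since both |p| < 1.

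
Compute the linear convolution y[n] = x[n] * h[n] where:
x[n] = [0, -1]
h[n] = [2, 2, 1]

y[n] = sum_k x[k]*h[n-k]. Output length = len(x) + len(h) - 1 = 2 + 3 - 1 = 4.
y[0] = 0*2 = 0
y[1] = -1*2 + 0*2 = -2
y[2] = -1*2 + 0*1 = -2
y[3] = -1*1 = -1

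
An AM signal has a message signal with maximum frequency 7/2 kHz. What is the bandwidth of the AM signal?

In AM (double-sideband), the bandwidth is twice the message frequency.
BW = 2 * f_m = 2 * 7/2 kHz = 7 kHz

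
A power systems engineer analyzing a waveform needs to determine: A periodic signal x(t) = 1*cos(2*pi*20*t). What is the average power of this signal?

Average power of A*cos(wt) is A^2/2.
P = 1^2 / 2 = 1/2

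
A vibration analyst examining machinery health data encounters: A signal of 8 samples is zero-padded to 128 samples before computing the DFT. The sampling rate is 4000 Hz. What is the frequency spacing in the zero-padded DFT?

Original DFT: N = 8, resolution = f_s/N = 4000/8 = 500 Hz
Zero-padded DFT: N = 128, resolution = f_s/N = 4000/128 = 125/4 Hz
Zero-padding interpolates the spectrum (finer frequency grid)
but does NOT improve the true spectral resolution (ability to resolve close frequencies).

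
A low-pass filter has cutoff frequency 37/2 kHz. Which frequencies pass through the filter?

A low-pass filter passes all frequencies below the cutoff frequency 37/2 kHz and attenuates higher frequencies.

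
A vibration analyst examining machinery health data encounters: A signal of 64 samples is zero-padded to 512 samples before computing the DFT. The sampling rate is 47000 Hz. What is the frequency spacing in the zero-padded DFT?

Original DFT: N = 64, resolution = f_s/N = 47000/64 = 5875/8 Hz
Zero-padded DFT: N = 512, resolution = f_s/N = 47000/512 = 5875/64 Hz
Zero-padding interpolates the spectrum (finer frequency grid)
but does NOT improve the true spectral resolution (ability to resolve close frequencies).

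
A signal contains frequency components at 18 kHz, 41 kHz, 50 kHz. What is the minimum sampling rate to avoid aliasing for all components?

The highest frequency component is f_max = 50 kHz.
Nyquist rate = 2 * f_max = 2 * 50 kHz = 100 kHz.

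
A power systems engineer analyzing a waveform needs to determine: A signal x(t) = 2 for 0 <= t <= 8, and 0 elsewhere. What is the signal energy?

Energy = integral of |x(t)|^2 dt over the signal duration
= 2^2 * 8 = 4 * 8 = 32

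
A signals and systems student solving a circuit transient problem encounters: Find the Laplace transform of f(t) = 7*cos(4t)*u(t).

Standard pair: cos(wt)*u(t) <-> s/(s^2+w^2)
With w = 4: L{7*cos(4t)*u(t)} = 7s/(s^2+16)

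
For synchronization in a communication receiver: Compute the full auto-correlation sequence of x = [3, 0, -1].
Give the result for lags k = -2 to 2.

r_xx[k] = sum_m x[m]*x[m+k], indexed from 0, for k = -2 to 2:
  r_xx[-2] = x[2]*x[0] = -3
  r_xx[-1] = x[1]*x[0] + x[2]*x[1] = 0
  r_xx[0] = x[0]*x[0] + x[1]*x[1] + x[2]*x[2] = 10
  r_xx[1] = x[0]*x[1] + x[1]*x[2] = 0
  r_xx[2] = x[0]*x[2] = -3
r_xx = [-3, 0, 10, 0, -3]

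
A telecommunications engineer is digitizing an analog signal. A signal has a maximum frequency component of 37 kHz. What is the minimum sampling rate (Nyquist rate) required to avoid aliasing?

By the Nyquist-Shannon sampling theorem,
the minimum sampling rate (Nyquist rate) must be at least 2 * f_max.
Nyquist rate = 2 * 37 kHz = 74 kHz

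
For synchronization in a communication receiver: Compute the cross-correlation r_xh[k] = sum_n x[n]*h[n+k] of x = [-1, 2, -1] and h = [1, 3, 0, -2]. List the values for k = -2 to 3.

Both sequences indexed from 0 and zero outside their support.
Lags with overlap: k = -2 to 3.
  r_xh[-2] = x[2]*h[0] = -1
  r_xh[-1] = x[1]*h[0] + x[2]*h[1] = -1
  r_xh[0] = x[0]*h[0] + x[1]*h[1] + x[2]*h[2] = 5
  r_xh[1] = x[0]*h[1] + x[1]*h[2] + x[2]*h[3] = -1
  r_xh[2] = x[0]*h[2] + x[1]*h[3] = -4
  r_xh[3] = x[0]*h[3] = 2
r_xh = [-1, -1, 5, -1, -4, 2] (for k = -2, ..., 3)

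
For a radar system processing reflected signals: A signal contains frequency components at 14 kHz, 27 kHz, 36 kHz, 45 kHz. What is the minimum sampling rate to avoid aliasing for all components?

The highest frequency component is f_max = 45 kHz.
Nyquist rate = 2 * f_max = 2 * 45 kHz = 90 kHz.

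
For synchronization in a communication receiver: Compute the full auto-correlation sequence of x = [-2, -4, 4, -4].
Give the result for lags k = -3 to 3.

r_xx[k] = sum_m x[m]*x[m+k], indexed from 0, for k = -3 to 3:
  r_xx[-3] = x[3]*x[0] = 8
  r_xx[-2] = x[2]*x[0] + x[3]*x[1] = 8
  r_xx[-1] = x[1]*x[0] + x[2]*x[1] + x[3]*x[2] = -24
  r_xx[0] = x[0]*x[0] + x[1]*x[1] + x[2]*x[2] + x[3]*x[3] = 52
  r_xx[1] = x[0]*x[1] + x[1]*x[2] + x[2]*x[3] = -24
  r_xx[2] = x[0]*x[2] + x[1]*x[3] = 8
  r_xx[3] = x[0]*x[3] = 8
r_xx = [8, 8, -24, 52, -24, 8, 8]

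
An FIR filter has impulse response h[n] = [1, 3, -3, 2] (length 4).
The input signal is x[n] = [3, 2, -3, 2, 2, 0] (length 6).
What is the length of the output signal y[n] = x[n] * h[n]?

For linear convolution, the output length is:
len(y) = len(x) + len(h) - 1 = 6 + 4 - 1 = 9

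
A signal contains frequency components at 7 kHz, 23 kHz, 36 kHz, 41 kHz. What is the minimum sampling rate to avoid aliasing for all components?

The highest frequency component is f_max = 41 kHz.
Nyquist rate = 2 * f_max = 2 * 41 kHz = 82 kHz.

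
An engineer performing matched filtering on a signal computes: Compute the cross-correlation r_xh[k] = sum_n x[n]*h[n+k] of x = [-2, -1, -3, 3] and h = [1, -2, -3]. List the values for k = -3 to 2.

Both sequences indexed from 0 and zero outside their support.
Lags with overlap: k = -3 to 2.
  r_xh[-3] = x[3]*h[0] = 3
  r_xh[-2] = x[2]*h[0] + x[3]*h[1] = -9
  r_xh[-1] = x[1]*h[0] + x[2]*h[1] + x[3]*h[2] = -4
  r_xh[0] = x[0]*h[0] + x[1]*h[1] + x[2]*h[2] = 9
  r_xh[1] = x[0]*h[1] + x[1]*h[2] = 7
  r_xh[2] = x[0]*h[2] = 6
r_xh = [3, -9, -4, 9, 7, 6] (for k = -3, ..., 2)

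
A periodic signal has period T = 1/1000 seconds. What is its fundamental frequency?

The fundamental frequency is the reciprocal of the period.
f = 1/T = 1/(1/1000) = 1000 Hz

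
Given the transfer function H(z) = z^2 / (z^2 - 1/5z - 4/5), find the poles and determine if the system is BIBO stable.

Poles are roots of the denominator: z^2 - 1/5z - 4/5 = 0.
Quadratic formula: z = [-(-1/5) +/- sqrt((-1/5)^2 - 4*(-4/5))] / 2
Discriminant = 1/25 + 16/5 = 81/25; sqrt = 9/5.
z = (1/5 +/- 9/5) / 2 => z = 1 or z = -4/5.
|p1| = 1, |p2| = 4/5.
For BIBO stability, all poles must lie inside the unit circle (|p| < 1).
System is UNSTABLE since at least one |p| >= 1.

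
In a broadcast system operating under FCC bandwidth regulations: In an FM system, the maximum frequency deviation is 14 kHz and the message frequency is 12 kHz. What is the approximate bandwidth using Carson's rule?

Carson's rule: BW = 2*(delta_f + f_m)
= 2*(14 + 12) kHz = 52 kHz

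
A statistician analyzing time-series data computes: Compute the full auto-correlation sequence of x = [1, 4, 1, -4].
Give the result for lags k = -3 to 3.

r_xx[k] = sum_m x[m]*x[m+k], indexed from 0, for k = -3 to 3:
  r_xx[-3] = x[3]*x[0] = -4
  r_xx[-2] = x[2]*x[0] + x[3]*x[1] = -15
  r_xx[-1] = x[1]*x[0] + x[2]*x[1] + x[3]*x[2] = 4
  r_xx[0] = x[0]*x[0] + x[1]*x[1] + x[2]*x[2] + x[3]*x[3] = 34
  r_xx[1] = x[0]*x[1] + x[1]*x[2] + x[2]*x[3] = 4
  r_xx[2] = x[0]*x[2] + x[1]*x[3] = -15
  r_xx[3] = x[0]*x[3] = -4
r_xx = [-4, -15, 4, 34, 4, -15, -4]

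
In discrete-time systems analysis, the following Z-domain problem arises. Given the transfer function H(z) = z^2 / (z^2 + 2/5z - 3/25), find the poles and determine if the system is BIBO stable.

Poles are roots of the denominator: z^2 + 2/5z - 3/25 = 0.
Quadratic formula: z = [-(2/5) +/- sqrt((2/5)^2 - 4*(-3/25))] / 2
Discriminant = 4/25 + 12/25 = 16/25; sqrt = 4/5.
z = (-2/5 +/- 4/5) / 2 => z = 1/5 or z = -3/5.
|p1| = 3/5, |p2| = 1/5.
For BIBO stability, all poles must lie inside the unit circle (|p| < 1).
System is STABLE since both |p| < 1.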